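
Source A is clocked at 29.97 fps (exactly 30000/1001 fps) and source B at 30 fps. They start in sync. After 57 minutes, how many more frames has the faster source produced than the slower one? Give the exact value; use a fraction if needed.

57 min = 3420 s.
A emits 30000/1001 × 3420 = 102600000/1001 frames; B emits 30 × 3420 = 102600.
Difference = 102600/1001 frames (≈ 102.4975); B is ahead of A.

102600/1001 frames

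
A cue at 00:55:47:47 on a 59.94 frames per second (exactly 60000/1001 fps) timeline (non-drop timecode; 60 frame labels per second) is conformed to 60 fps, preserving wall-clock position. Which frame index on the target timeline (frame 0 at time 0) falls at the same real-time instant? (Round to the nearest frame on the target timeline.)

frame 201068

Source frame index: (0×3600 + 55×60 + 47) × 60 + 47 = 200867.
Real time: 200867 / (60000/1001) = 201067867/60000 s.
Target frame: (201067867/60000) × (60) = 201067867/1000 ≈ 201067.867 → 201068.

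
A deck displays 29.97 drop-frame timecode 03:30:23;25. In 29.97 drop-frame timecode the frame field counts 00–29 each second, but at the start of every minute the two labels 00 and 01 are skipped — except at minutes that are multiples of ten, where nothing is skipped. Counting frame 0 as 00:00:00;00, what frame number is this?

378337

As if non-drop at 30 labels/s: (3 × 3600 + 30 × 60 + 23) × 30 + 25 = 378715.
Minute boundaries passed: 210; those not divisible by 10: 210 − 21 = 189; dropped labels = 2 × 189 = 378.
Actual frame index = 378715 − 378 = 378337.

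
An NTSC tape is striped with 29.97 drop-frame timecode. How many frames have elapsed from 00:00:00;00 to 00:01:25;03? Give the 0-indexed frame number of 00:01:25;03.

2551

Complete 10-minute blocks: 0, each 17982 frames → 0.
Remaining 1 whole minute in the current block: 1800 + 0 × 1798 = 1800 frames.
Within the current minute: 25 × 30 + 3 − 2 = 751 (labels ;00/;01 skipped at this minute). Total = 0 + 1800 + 751 = 2551.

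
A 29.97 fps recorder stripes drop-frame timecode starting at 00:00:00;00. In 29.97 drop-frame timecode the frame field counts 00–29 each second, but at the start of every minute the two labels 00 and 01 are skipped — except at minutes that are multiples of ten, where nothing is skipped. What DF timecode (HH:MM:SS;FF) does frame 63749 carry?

00:35:27;03

Ten DF minutes hold 17982 frames, so frame 63749 lies in block 3 (frames 53946–71927) with 9803 frames into that block.
The block's first minute is 1800 frames and the rest 1798 each; 9803 frames reaches minute 5, so 3 × 18 + 5 × 2 = 64 labels have been skipped so far.
Adding those back, label number 63749 + 64 = 63813 at 30 labels/s is 2127 s + 3 f = 0 h 35 min 27 s frame 3, i.e. 00:35:27;03.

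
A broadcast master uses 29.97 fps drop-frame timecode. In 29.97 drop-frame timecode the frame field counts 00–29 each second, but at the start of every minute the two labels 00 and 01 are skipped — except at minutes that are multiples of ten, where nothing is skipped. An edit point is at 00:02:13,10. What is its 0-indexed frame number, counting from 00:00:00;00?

3996

As if non-drop at 30 labels/s: (0 × 3600 + 2 × 60 + 13) × 30 + 10 = 4000.
Minute boundaries passed: 2; those not divisible by 10: 2 − 0 = 2; dropped labels = 2 × 2 = 4.
Actual frame index = 4000 − 4 = 3996.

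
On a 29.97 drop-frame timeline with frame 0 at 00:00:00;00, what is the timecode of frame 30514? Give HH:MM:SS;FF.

Ten DF minutes hold 17982 frames, so frame 30514 lies in block 1 (frames 17982–35963) with 12532 frames into that block.
The block's first minute is 1800 frames and the rest 1798 each; 12532 frames reaches minute 6, so 1 × 18 + 6 × 2 = 30 labels have been skipped so far.
Adding those back, label number 30514 + 30 = 30544 at 30 labels/s is 1018 s + 4 f = 0 h 16 min 58 s frame 4, i.e. 00:16:58;04.

00:16:58;04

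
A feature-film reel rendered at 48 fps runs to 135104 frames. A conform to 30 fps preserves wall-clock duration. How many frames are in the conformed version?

84440 frames

Target frames = source frames × (target rate / source rate) = 135104 × (30)/(48) = 135104 × 5/8 = 84440.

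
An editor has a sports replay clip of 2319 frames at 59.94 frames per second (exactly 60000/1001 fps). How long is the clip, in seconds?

38.68865 seconds

Running time = 2319 / (60000/1001) = 38.68865 s.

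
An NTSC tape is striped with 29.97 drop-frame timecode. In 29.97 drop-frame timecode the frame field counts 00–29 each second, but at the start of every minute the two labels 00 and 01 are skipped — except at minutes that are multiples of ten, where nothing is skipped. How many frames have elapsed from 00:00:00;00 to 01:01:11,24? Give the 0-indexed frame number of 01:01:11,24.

110044

Complete 10-minute blocks: 6, each 17982 frames → 107892.
Remaining 1 whole minute in the current block: 1800 + 0 × 1798 = 1800 frames.
Within the current minute: 11 × 30 + 24 − 2 = 352 (labels ;00/;01 skipped at this minute). Total = 107892 + 1800 + 352 = 110044.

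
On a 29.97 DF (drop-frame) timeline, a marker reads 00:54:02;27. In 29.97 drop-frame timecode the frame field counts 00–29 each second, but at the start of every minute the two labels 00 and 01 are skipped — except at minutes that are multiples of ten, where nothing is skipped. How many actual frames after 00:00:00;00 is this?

97189

As if non-drop at 30 labels/s: (0 × 3600 + 54 × 60 + 2) × 30 + 27 = 97287.
Minute boundaries passed: 54; those not divisible by 10: 54 − 5 = 49; dropped labels = 2 × 49 = 98.
Actual frame index = 97287 − 98 = 97189.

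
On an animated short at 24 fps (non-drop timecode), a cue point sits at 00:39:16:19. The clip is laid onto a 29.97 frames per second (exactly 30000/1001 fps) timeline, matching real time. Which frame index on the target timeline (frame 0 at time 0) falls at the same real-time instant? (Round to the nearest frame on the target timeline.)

frame 70633

Source frame index: (0×3600 + 39×60 + 16) × 24 + 19 = 56563.
Real time: 56563 / (24) = 56563/24 s.
Target frame: (56563/24) × (30000/1001) = 5438750/77 ≈ 70633.117 → 70633.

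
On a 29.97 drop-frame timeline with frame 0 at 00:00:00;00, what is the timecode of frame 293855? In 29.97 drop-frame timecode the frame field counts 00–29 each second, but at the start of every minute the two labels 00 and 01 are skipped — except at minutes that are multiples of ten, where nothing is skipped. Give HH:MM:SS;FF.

Each 10-minute DF block holds 10 × 60 × 30 − 9 × 2 = 17982 frames. 293855 ÷ 17982 → 16 full blocks, remainder 6143.
Within the partial block the first minute is 1800 frames and each further minute 1798, so 3 further minute boundaries passed. Total skipped labels = 18 × 16 + 2 × 3 = 294.
Non-drop label index = 293855 + 294 = 294149; at 30 labels/s that is 02:43:24:29, i.e. DF 02:43:24;29.

02:43:24;29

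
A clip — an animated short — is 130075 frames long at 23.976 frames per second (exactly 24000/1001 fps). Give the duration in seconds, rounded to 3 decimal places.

Running time = 130075 × 1001/24000 = 5208203/960 s ≈ 5425.211 s.

5425.211 seconds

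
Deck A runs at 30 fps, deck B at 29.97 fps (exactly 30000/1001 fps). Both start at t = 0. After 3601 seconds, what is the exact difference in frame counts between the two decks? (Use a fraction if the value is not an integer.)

8310/77 frames

A emits 30 × 3601 = 108030 frames; B emits 30000/1001 × 3601 = 8310000/77.
Difference = 8310/77 frames (≈ 107.9221); B is behind A.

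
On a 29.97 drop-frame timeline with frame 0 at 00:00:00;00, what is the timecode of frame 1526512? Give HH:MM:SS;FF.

14:08:54;20

Each 10-minute DF block holds 10 × 60 × 30 − 9 × 2 = 17982 frames. 1526512 ÷ 17982 → 84 full blocks, remainder 16024.
Within the partial block the first minute is 1800 frames and each further minute 1798, so 8 further minute boundaries passed. Total skipped labels = 18 × 84 + 2 × 8 = 1528.
Non-drop label index = 1526512 + 1528 = 1528040; at 30 labels/s that is 14:08:54:20, i.e. DF 14:08:54;20.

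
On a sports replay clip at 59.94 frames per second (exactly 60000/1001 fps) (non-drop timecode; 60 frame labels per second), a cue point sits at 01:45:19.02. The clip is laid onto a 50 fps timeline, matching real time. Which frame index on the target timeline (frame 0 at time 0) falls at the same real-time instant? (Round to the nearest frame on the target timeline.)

frame 316268

Source frame index: (1×3600 + 45×60 + 19) × 60 + 2 = 379142.
Real time: 379142 / (60000/1001) = 189760571/30000 s.
Target frame: (189760571/30000) × (50) = 189760571/600 ≈ 316267.618 → 316268.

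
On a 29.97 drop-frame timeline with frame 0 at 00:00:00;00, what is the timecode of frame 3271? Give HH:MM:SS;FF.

00:01:49;03

Ten DF minutes hold 17982 frames, so frame 3271 lies in block 0 (frames 0–17981) with 3271 frames into that block.
The block's first minute is 1800 frames and the rest 1798 each; 3271 frames reaches minute 1, so 0 × 18 + 1 × 2 = 2 labels have been skipped so far.
Adding those back, label number 3271 + 2 = 3273 at 30 labels/s is 109 s + 3 f = 0 h 1 min 49 s frame 3, i.e. 00:01:49;03.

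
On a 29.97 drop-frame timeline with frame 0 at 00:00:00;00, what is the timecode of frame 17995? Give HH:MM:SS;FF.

Each 10-minute DF block holds 10 × 60 × 30 − 9 × 2 = 17982 frames. 17995 ÷ 17982 → 1 full block, remainder 13.
Within the partial block the first minute is 1800 frames and each further minute 1798, so 0 further minute boundaries passed. Total skipped labels = 18 × 1 + 2 × 0 = 18.
Non-drop label index = 17995 + 18 = 18013; at 30 labels/s that is 00:10:00:13, i.e. DF 00:10:00;13.

00:10:00;13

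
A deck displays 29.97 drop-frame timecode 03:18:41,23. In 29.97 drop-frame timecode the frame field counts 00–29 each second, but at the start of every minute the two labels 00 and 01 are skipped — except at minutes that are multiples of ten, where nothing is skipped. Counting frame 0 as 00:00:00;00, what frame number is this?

357295

Complete 10-minute blocks: 19, each 17982 frames → 341658.
Remaining 8 whole minutes in the current block: 1800 + 7 × 1798 = 14386 frames.
Within the current minute: 41 × 30 + 23 − 2 = 1251 (labels ;00/;01 skipped at this minute). Total = 341658 + 14386 + 1251 = 357295.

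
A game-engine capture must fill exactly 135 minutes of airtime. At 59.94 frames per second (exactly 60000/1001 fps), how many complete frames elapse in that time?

485514 frames

135 min = 8100 s.
Frames = 8100 × 60000/1001 = 486000000/1001 ≈ 485514.4855.
Complete frames: 485514.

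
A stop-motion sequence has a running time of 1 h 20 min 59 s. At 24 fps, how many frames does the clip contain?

1 h 20 min 59 s = 4859 s.
Frames = 4859 × 24 = 116616.

116616 frames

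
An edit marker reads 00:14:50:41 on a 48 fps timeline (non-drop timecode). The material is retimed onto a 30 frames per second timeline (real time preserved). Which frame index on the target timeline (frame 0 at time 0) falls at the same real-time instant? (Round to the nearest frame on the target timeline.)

frame 26726

Source frame index: (0×3600 + 14×60 + 50) × 48 + 41 = 42761.
Real time: 42761 / (48) = 42761/48 s.
Target frame: (42761/48) × (30) = 213805/8 ≈ 26725.625 → 26726.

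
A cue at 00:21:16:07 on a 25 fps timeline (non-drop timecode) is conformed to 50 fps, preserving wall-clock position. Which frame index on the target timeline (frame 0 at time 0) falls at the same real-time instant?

frame 63814

Source frame index: (0×3600 + 21×60 + 16) × 25 + 7 = 31907.
Real time: 31907 / (25) = 31907/25 s.
Target frame: (31907/25) × (50) = 63814.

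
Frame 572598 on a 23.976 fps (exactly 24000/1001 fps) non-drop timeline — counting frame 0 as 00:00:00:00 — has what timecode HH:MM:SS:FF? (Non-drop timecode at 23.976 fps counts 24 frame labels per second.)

06:37:38:06

572598 ÷ 24 = 23858 full seconds, remainder 6 frames.
23858 s = 6 h 37 min 38 s.
Timecode: 06:37:38:06.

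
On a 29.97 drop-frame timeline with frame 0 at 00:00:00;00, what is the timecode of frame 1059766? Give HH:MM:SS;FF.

Ten DF minutes hold 17982 frames, so frame 1059766 lies in block 58 (frames 1042956–1060937) with 16810 frames into that block.
The block's first minute is 1800 frames and the rest 1798 each; 16810 frames reaches minute 9, so 58 × 18 + 9 × 2 = 1062 labels have been skipped so far.
Adding those back, label number 1059766 + 1062 = 1060828 at 30 labels/s is 35360 s + 28 f = 9 h 49 min 20 s frame 28, i.e. 09:49:20;28.

09:49:20;28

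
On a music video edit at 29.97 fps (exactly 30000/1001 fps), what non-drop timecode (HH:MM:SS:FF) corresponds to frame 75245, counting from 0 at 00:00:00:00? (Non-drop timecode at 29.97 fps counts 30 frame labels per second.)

75245 ÷ 30 = 2508 full seconds, remainder 5 frames.
2508 s = 0 h 41 min 48 s.
Timecode: 00:41:48:05.

00:41:48:05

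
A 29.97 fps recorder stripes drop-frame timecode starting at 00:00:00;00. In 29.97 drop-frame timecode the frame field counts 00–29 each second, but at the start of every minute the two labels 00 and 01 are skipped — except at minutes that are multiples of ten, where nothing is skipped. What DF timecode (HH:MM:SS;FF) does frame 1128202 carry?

10:27:24;12

Ten DF minutes hold 17982 frames, so frame 1128202 lies in block 62 (frames 1114884–1132865) with 13318 frames into that block.
The block's first minute is 1800 frames and the rest 1798 each; 13318 frames reaches minute 7, so 62 × 18 + 7 × 2 = 1130 labels have been skipped so far.
Adding those back, label number 1128202 + 1130 = 1129332 at 30 labels/s is 37644 s + 12 f = 10 h 27 min 24 s frame 12, i.e. 10:27:24;12.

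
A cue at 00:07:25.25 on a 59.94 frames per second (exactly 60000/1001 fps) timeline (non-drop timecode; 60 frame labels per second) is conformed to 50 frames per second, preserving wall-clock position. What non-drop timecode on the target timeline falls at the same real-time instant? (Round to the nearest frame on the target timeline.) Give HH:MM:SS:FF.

00:07:25:43

Source frame index: (0×3600 + 7×60 + 25) × 60 + 25 = 26725.
Real time: 26725 / (60000/1001) = 1070069/2400 s.
Target frame: (1070069/2400) × (50) = 1070069/48 ≈ 22293.104 → 22293.
At 50 labels/s: frame 22293 → 00:07:25:43.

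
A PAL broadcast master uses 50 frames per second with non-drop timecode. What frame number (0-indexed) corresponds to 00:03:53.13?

Total seconds to the label: (0 × 3600 + 3 × 60 + 53) = 233.
Frame index = 233 × 50 + 13 = 11663.

frame 11663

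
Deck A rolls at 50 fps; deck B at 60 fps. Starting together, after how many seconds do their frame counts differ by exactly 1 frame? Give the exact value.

The gap grows by |60 − 50| = 10 frames per second.
Time for a 1-frame gap: 1 ÷ (10) = 0.1 s.

0.1 seconds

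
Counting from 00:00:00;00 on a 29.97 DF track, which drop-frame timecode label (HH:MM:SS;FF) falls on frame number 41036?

00:22:49;06

Each 10-minute DF block holds 10 × 60 × 30 − 9 × 2 = 17982 frames. 41036 ÷ 17982 → 2 full blocks, remainder 5072.
Within the partial block the first minute is 1800 frames and each further minute 1798, so 2 further minute boundaries passed. Total skipped labels = 18 × 2 + 2 × 2 = 40.
Non-drop label index = 41036 + 40 = 41076; at 30 labels/s that is 00:22:49:06, i.e. DF 00:22:49;06.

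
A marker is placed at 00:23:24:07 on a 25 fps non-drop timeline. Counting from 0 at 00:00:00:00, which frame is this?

frame 35107

Total seconds to the label: (0 × 3600 + 23 × 60 + 24) = 1404.
Frame index = 1404 × 25 + 7 = 35107.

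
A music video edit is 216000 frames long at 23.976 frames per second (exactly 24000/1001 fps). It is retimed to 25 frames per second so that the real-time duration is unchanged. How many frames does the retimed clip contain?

225225 frames

Target frames = source frames × (target rate / source rate) = 216000 × (25)/(24000/1001) = 216000 × 1001/960 = 225225.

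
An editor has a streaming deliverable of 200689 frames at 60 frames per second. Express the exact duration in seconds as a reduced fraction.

Running time = 200689 ÷ (60) = 200689 × 1/60 = 200689/60 s.

200689/60 seconds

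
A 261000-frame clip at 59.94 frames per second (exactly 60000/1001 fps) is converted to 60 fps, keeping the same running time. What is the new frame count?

Target frames = source frames × (target rate / source rate) = 261000 × (60)/(60000/1001) = 261000 × 1001/1000 = 261261.

261261 frames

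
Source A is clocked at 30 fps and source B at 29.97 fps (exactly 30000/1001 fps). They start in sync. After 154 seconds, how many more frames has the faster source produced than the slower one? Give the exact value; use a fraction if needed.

60/13 frames

A emits 30 × 154 = 4620 frames; B emits 30000/1001 × 154 = 60000/13.
Difference = 60/13 frames (≈ 4.6154); B is behind A.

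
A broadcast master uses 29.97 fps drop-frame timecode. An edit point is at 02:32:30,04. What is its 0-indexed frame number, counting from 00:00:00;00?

274230

As if non-drop at 30 labels/s: (2 × 3600 + 32 × 60 + 30) × 30 + 4 = 274504.
Minute boundaries passed: 152; those not divisible by 10: 152 − 15 = 137; dropped labels = 2 × 137 = 274.
Actual frame index = 274504 − 274 = 274230.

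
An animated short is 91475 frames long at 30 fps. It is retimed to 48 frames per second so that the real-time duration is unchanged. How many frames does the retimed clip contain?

146360 frames

Target frames = source frames × (target rate / source rate) = 91475 × (48)/(30) = 91475 × 8/5 = 146360.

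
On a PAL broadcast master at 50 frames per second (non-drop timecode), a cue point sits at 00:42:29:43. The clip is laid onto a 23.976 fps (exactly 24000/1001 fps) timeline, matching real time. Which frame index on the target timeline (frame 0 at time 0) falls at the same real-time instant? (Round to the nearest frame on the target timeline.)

Source frame index: (0×3600 + 42×60 + 29) × 50 + 43 = 127493.
Real time: 127493 / (50) = 127493/50 s.
Target frame: (127493/50) × (24000/1001) = 61196640/1001 ≈ 61135.504 → 61136.

frame 61136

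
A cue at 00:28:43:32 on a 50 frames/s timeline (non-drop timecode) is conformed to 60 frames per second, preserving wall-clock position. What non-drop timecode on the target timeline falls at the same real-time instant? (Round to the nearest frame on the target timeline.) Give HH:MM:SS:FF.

Source frame index: (0×3600 + 28×60 + 43) × 50 + 32 = 86182.
Real time: 86182 / (50) = 43091/25 s.
Target frame: (43091/25) × (60) = 517092/5 ≈ 103418.400 → 103418.
At 60 labels/s: frame 103418 → 00:28:43:38.

00:28:43:38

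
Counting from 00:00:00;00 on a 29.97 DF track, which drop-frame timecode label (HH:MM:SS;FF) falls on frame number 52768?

Each 10-minute DF block holds 10 × 60 × 30 − 9 × 2 = 17982 frames. 52768 ÷ 17982 → 2 full blocks, remainder 16804.
Within the partial block the first minute is 1800 frames and each further minute 1798, so 9 further minute boundaries passed. Total skipped labels = 18 × 2 + 2 × 9 = 54.
Non-drop label index = 52768 + 54 = 52822; at 30 labels/s that is 00:29:20:22, i.e. DF 00:29:20;22.

00:29:20;22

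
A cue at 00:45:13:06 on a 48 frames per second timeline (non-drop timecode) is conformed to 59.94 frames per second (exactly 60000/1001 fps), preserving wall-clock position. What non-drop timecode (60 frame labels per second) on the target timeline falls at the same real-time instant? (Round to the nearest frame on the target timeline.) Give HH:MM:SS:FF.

00:45:10:25

Source frame index: (0×3600 + 45×60 + 13) × 48 + 6 = 130230.
Real time: 130230 / (48) = 21705/8 s.
Target frame: (21705/8) × (60000/1001) = 162787500/1001 ≈ 162624.875 → 162625.
At 60 labels/s: frame 162625 → 00:45:10:25.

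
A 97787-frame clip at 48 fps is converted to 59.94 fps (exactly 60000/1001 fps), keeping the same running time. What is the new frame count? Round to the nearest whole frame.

122112 frames

Frames at target rate = 97787 × (60000/1001) / (48) = 122233750/1001 ≈ 122111.638.
Nearest whole frame: 122112.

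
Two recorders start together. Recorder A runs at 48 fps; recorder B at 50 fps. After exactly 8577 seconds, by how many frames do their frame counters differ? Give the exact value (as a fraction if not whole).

A emits 48 × 8577 = 411696 frames; B emits 50 × 8577 = 428850.
Difference = 17154 frames; B is ahead of A.

17154 frames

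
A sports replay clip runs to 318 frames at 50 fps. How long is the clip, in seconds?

6.36 seconds

Running time = 318 / (50) = 6.36 s.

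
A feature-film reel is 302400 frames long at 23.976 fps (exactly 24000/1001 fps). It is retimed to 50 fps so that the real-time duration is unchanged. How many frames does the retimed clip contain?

Target frames = source frames × (target rate / source rate) = 302400 × (50)/(24000/1001) = 302400 × 1001/480 = 630630.

630630 frames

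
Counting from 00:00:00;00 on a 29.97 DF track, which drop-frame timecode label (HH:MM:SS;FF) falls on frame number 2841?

00:01:34;23

Ten DF minutes hold 17982 frames, so frame 2841 lies in block 0 (frames 0–17981) with 2841 frames into that block.
The block's first minute is 1800 frames and the rest 1798 each; 2841 frames reaches minute 1, so 0 × 18 + 1 × 2 = 2 labels have been skipped so far.
Adding those back, label number 2841 + 2 = 2843 at 30 labels/s is 94 s + 23 f = 0 h 1 min 34 s frame 23, i.e. 00:01:34;23.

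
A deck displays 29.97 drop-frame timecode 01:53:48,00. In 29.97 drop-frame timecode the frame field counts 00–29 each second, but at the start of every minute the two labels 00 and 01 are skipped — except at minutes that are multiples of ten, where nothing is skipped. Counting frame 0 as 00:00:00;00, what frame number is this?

Complete 10-minute blocks: 11, each 17982 frames → 197802.
Remaining 3 whole minutes in the current block: 1800 + 2 × 1798 = 5396 frames.
Within the current minute: 48 × 30 + 0 − 2 = 1438 (labels ;00/;01 skipped at this minute). Total = 197802 + 5396 + 1438 = 204636.

204636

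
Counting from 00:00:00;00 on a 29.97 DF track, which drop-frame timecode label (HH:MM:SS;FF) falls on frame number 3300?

00:01:50;02

Ten DF minutes hold 17982 frames, so frame 3300 lies in block 0 (frames 0–17981) with 3300 frames into that block.
The block's first minute is 1800 frames and the rest 1798 each; 3300 frames reaches minute 1, so 0 × 18 + 1 × 2 = 2 labels have been skipped so far.
Adding those back, label number 3300 + 2 = 3302 at 30 labels/s is 110 s + 2 f = 0 h 1 min 50 s frame 2, i.e. 00:01:50;02.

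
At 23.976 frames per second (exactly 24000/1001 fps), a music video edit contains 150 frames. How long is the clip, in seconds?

Running time = 150 / (24000/1001) = 6.25625 s.

6.25625 seconds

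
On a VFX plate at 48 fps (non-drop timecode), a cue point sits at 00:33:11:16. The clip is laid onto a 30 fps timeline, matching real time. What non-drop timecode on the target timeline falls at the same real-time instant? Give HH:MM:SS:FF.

Source frame index: (0×3600 + 33×60 + 11) × 48 + 16 = 95584.
Real time: 95584 / (48) = 5974/3 s.
Target frame: (5974/3) × (30) = 59740.
At 30 labels/s: frame 59740 → 00:33:11:10.

00:33:11:10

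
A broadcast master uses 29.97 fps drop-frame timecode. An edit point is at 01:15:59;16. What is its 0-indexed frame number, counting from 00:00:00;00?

136650

Complete 10-minute blocks: 7, each 17982 frames → 125874.
Remaining 5 whole minutes in the current block: 1800 + 4 × 1798 = 8992 frames.
Within the current minute: 59 × 30 + 16 − 2 = 1784 (labels ;00/;01 skipped at this minute). Total = 125874 + 8992 + 1784 = 136650.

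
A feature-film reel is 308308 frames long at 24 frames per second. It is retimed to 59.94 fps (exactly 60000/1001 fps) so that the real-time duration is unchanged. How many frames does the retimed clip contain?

770000 frames

Target frames = source frames × (target rate / source rate) = 308308 × (60000/1001)/(24) = 308308 × 2500/1001 = 770000.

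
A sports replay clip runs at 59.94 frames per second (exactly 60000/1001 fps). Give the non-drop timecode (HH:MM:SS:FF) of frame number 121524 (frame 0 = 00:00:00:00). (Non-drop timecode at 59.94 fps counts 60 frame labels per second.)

00:33:45:24

121524 ÷ 60 = 2025 full seconds, remainder 24 frames.
2025 s = 0 h 33 min 45 s.
Timecode: 00:33:45:24.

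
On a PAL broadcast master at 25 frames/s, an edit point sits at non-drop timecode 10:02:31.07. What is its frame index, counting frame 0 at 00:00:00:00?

frame 903782

Total seconds to the label: (10 × 3600 + 2 × 60 + 31) = 36151.
Frame index = 36151 × 25 + 7 = 903782.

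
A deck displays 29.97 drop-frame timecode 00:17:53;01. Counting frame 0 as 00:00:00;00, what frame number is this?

32159

Complete 10-minute blocks: 1, each 17982 frames → 17982.
Remaining 7 whole minutes in the current block: 1800 + 6 × 1798 = 12588 frames.
Within the current minute: 53 × 30 + 1 − 2 = 1589 (labels ;00/;01 skipped at this minute). Total = 17982 + 12588 + 1589 = 32159.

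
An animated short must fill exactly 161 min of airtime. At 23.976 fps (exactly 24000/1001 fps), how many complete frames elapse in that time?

161 min = 9660 s.
Frames = 9660 × 24000/1001 = 33120000/143 ≈ 231608.3916.
Complete frames: 231608.

231608 frames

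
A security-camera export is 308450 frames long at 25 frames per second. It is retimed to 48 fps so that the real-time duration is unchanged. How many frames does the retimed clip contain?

592224 frames

Target frames = source frames × (target rate / source rate) = 308450 × (48)/(25) = 308450 × 48/25 = 592224.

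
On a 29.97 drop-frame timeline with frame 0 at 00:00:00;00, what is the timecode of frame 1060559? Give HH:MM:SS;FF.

09:49:47;11

Ten DF minutes hold 17982 frames, so frame 1060559 lies in block 58 (frames 1042956–1060937) with 17603 frames into that block.
The block's first minute is 1800 frames and the rest 1798 each; 17603 frames reaches minute 9, so 58 × 18 + 9 × 2 = 1062 labels have been skipped so far.
Adding those back, label number 1060559 + 1062 = 1061621 at 30 labels/s is 35387 s + 11 f = 9 h 49 min 47 s frame 11, i.e. 09:49:47;11.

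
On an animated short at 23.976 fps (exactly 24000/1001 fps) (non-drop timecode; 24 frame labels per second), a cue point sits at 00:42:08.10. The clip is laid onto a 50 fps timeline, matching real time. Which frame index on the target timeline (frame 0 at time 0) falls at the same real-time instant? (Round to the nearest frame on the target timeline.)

Source frame index: (0×3600 + 42×60 + 8) × 24 + 10 = 60682.
Real time: 60682 / (24000/1001) = 30371341/12000 s.
Target frame: (30371341/12000) × (50) = 30371341/240 ≈ 126547.254 → 126547.

frame 126547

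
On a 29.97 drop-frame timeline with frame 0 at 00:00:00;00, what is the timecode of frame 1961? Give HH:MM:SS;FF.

Ten DF minutes hold 17982 frames, so frame 1961 lies in block 0 (frames 0–17981) with 1961 frames into that block.
The block's first minute is 1800 frames and the rest 1798 each; 1961 frames reaches minute 1, so 0 × 18 + 1 × 2 = 2 labels have been skipped so far.
Adding those back, label number 1961 + 2 = 1963 at 30 labels/s is 65 s + 13 f = 0 h 1 min 5 s frame 13, i.e. 00:01:05;13.

00:01:05;13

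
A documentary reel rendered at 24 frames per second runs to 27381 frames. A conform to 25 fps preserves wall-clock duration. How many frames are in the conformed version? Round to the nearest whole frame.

Frames at target rate = 27381 × (25) / (24) = 228175/8 ≈ 28521.875.
Nearest whole frame: 28522.

28522 frames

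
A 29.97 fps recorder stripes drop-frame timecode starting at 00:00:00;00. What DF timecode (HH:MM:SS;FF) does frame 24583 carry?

Each 10-minute DF block holds 10 × 60 × 30 − 9 × 2 = 17982 frames. 24583 ÷ 17982 → 1 full block, remainder 6601.
Within the partial block the first minute is 1800 frames and each further minute 1798, so 3 further minute boundaries passed. Total skipped labels = 18 × 1 + 2 × 3 = 24.
Non-drop label index = 24583 + 24 = 24607; at 30 labels/s that is 00:13:40:07, i.e. DF 00:13:40;07.

00:13:40;07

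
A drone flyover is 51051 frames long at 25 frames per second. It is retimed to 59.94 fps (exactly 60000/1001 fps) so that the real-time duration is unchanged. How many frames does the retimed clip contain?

122400 frames

Target frames = source frames × (target rate / source rate) = 51051 × (60000/1001)/(25) = 51051 × 2400/1001 = 122400.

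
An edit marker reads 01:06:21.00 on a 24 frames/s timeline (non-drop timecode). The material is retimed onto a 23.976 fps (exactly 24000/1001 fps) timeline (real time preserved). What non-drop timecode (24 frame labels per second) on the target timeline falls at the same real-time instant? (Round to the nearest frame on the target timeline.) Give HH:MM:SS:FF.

Source frame index: (1×3600 + 6×60 + 21) × 24 + 0 = 95544.
Real time: 95544 / (24) = 3981 s.
Target frame: (3981) × (24000/1001) = 95544000/1001 ≈ 95448.551 → 95449.
At 24 labels/s: frame 95449 → 01:06:17:01.

01:06:17:01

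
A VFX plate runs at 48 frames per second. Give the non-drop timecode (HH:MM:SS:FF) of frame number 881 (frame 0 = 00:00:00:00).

881 ÷ 48 = 18 full seconds, remainder 17 frames.
18 s = 0 h 0 min 18 s.
Timecode: 00:00:18:17.

00:00:18:17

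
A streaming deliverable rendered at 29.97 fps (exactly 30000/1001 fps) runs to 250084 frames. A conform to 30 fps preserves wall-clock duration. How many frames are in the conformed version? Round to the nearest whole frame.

Frames at target rate = 250084 × (30) / (30000/1001) = 62583521/250 ≈ 250334.084.
Nearest whole frame: 250334.

250334 frames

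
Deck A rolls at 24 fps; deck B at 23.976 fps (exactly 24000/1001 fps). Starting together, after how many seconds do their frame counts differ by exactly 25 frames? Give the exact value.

25025/24 seconds

The gap grows by |24000/1001 − 24| = 24/1001 frames per second.
Time for a 25-frame gap: 25 ÷ (24/1001) = 25025/24 s.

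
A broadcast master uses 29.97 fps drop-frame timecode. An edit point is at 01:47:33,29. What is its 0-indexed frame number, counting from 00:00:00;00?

Complete 10-minute blocks: 10, each 17982 frames → 179820.
Remaining 7 whole minutes in the current block: 1800 + 6 × 1798 = 12588 frames.
Within the current minute: 33 × 30 + 29 − 2 = 1017 (labels ;00/;01 skipped at this minute). Total = 179820 + 12588 + 1017 = 193425.

193425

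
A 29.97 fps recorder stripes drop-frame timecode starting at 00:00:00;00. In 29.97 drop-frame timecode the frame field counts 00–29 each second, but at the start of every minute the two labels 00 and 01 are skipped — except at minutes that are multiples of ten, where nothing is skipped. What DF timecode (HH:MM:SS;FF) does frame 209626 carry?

01:56:34;16

Ten DF minutes hold 17982 frames, so frame 209626 lies in block 11 (frames 197802–215783) with 11824 frames into that block.
The block's first minute is 1800 frames and the rest 1798 each; 11824 frames reaches minute 6, so 11 × 18 + 6 × 2 = 210 labels have been skipped so far.
Adding those back, label number 209626 + 210 = 209836 at 30 labels/s is 6994 s + 16 f = 1 h 56 min 34 s frame 16, i.e. 01:56:34;16.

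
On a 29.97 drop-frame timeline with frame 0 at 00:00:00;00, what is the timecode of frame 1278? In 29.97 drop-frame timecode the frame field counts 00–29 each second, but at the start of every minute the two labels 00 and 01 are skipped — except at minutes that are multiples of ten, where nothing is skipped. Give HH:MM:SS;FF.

00:00:42;18

Ten DF minutes hold 17982 frames, so frame 1278 lies in block 0 (frames 0–17981) with 1278 frames into that block.
The block's first minute is 1800 frames and the rest 1798 each; 1278 frames reaches minute 0, so 0 × 18 + 0 × 2 = 0 labels have been skipped so far.
Adding those back, label number 1278 + 0 = 1278 at 30 labels/s is 42 s + 18 f = 0 h 0 min 42 s frame 18, i.e. 00:00:42;18.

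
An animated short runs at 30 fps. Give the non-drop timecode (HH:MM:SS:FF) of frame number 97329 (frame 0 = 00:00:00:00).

00:54:04:09

97329 ÷ 30 = 3244 full seconds, remainder 9 frames.
3244 s = 0 h 54 min 4 s.
Timecode: 00:54:04:09.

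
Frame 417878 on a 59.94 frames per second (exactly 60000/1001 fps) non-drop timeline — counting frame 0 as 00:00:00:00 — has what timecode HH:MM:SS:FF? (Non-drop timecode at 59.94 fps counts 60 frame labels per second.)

01:56:04:38

417878 ÷ 60 = 6964 full seconds, remainder 38 frames.
6964 s = 1 h 56 min 4 s.
Timecode: 01:56:04:38.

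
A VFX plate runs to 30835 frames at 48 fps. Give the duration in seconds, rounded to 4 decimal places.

Running time = 30835 × 1/48 = 30835/48 s ≈ 642.3958 s.

642.3958 seconds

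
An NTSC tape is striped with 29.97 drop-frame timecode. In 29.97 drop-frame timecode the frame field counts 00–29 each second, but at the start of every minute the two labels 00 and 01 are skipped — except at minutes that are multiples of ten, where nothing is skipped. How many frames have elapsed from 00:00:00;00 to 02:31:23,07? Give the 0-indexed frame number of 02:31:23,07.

272225

As if non-drop at 30 labels/s: (2 × 3600 + 31 × 60 + 23) × 30 + 7 = 272497.
Minute boundaries passed: 151; those not divisible by 10: 151 − 15 = 136; dropped labels = 2 × 136 = 272.
Actual frame index = 272497 − 272 = 272225.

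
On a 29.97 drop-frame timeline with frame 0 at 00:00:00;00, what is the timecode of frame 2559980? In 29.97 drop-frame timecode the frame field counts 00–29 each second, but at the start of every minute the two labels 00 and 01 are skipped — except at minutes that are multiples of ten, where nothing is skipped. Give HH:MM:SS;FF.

23:43:38;02

Ten DF minutes hold 17982 frames, so frame 2559980 lies in block 142 (frames 2553444–2571425) with 6536 frames into that block.
The block's first minute is 1800 frames and the rest 1798 each; 6536 frames reaches minute 3, so 142 × 18 + 3 × 2 = 2562 labels have been skipped so far.
Adding those back, label number 2559980 + 2562 = 2562542 at 30 labels/s is 85418 s + 2 f = 23 h 43 min 38 s frame 2, i.e. 23:43:38;02.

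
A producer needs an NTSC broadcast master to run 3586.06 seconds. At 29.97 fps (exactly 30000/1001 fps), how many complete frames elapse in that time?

107474 frames

Frames = 3586.06 × 30000/1001 = 107581800/1001 ≈ 107474.3257.
Complete frames: 107474.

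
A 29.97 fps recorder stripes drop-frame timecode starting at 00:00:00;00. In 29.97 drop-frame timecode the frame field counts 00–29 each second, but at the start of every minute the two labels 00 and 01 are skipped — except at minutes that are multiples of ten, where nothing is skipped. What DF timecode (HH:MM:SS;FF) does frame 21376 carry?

Each 10-minute DF block holds 10 × 60 × 30 − 9 × 2 = 17982 frames. 21376 ÷ 17982 → 1 full block, remainder 3394.
Within the partial block the first minute is 1800 frames and each further minute 1798, so 1 further minute boundary passed. Total skipped labels = 18 × 1 + 2 × 1 = 20.
Non-drop label index = 21376 + 20 = 21396; at 30 labels/s that is 00:11:53:06, i.e. DF 00:11:53;06.

00:11:53;06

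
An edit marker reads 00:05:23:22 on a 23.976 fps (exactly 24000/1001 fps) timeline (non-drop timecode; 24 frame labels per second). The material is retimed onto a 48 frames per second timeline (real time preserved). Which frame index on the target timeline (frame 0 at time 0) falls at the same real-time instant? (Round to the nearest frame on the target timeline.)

frame 15564

Source frame index: (0×3600 + 5×60 + 23) × 24 + 22 = 7774.
Real time: 7774 / (24000/1001) = 3890887/12000 s.
Target frame: (3890887/12000) × (48) = 3890887/250 ≈ 15563.548 → 15564.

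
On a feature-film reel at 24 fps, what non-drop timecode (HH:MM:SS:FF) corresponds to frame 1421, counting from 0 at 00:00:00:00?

00:00:59:05

1421 ÷ 24 = 59 full seconds, remainder 5 frames.
59 s = 0 h 0 min 59 s.
Timecode: 00:00:59:05.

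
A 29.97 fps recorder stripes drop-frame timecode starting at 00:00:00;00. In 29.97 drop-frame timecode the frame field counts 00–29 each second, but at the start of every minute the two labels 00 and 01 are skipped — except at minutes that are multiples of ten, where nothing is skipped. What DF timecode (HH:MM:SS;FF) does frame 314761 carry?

Ten DF minutes hold 17982 frames, so frame 314761 lies in block 17 (frames 305694–323675) with 9067 frames into that block.
The block's first minute is 1800 frames and the rest 1798 each; 9067 frames reaches minute 5, so 17 × 18 + 5 × 2 = 316 labels have been skipped so far.
Adding those back, label number 314761 + 316 = 315077 at 30 labels/s is 10502 s + 17 f = 2 h 55 min 2 s frame 17, i.e. 02:55:02;17.

02:55:02;17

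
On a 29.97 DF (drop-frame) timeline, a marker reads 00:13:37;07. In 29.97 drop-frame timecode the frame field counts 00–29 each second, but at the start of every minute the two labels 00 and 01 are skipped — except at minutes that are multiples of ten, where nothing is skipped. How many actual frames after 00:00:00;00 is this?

24493

Complete 10-minute blocks: 1, each 17982 frames → 17982.
Remaining 3 whole minutes in the current block: 1800 + 2 × 1798 = 5396 frames.
Within the current minute: 37 × 30 + 7 − 2 = 1115 (labels ;00/;01 skipped at this minute). Total = 17982 + 5396 + 1115 = 24493.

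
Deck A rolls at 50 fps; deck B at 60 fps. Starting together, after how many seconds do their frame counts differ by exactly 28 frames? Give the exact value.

2.8 seconds

The gap grows by |60 − 50| = 10 frames per second.
Time for a 28-frame gap: 28 ÷ (10) = 2.8 s.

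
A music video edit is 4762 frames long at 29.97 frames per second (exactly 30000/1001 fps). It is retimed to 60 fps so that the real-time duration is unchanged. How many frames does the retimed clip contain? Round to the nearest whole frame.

Frames at target rate = 4762 × (60) / (30000/1001) = 2383381/250 ≈ 9533.524.
Nearest whole frame: 9534.

9534 frames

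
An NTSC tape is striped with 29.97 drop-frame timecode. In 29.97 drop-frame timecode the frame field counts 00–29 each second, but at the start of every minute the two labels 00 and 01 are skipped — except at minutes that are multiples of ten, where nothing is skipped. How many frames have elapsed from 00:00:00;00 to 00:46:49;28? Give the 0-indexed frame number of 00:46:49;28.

Complete 10-minute blocks: 4, each 17982 frames → 71928.
Remaining 6 whole minutes in the current block: 1800 + 5 × 1798 = 10790 frames.
Within the current minute: 49 × 30 + 28 − 2 = 1496 (labels ;00/;01 skipped at this minute). Total = 71928 + 10790 + 1496 = 84214.

84214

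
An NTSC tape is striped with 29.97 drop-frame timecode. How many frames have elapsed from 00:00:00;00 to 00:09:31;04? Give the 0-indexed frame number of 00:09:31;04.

As if non-drop at 30 labels/s: (0 × 3600 + 9 × 60 + 31) × 30 + 4 = 17134.
Minute boundaries passed: 9; those not divisible by 10: 9 − 0 = 9; dropped labels = 2 × 9 = 18.
Actual frame index = 17134 − 18 = 17116.

17116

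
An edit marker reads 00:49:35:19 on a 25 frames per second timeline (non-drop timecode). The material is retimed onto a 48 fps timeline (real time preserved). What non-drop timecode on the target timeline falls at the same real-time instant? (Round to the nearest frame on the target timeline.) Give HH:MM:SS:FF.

Source frame index: (0×3600 + 49×60 + 35) × 25 + 19 = 74394.
Real time: 74394 / (25) = 74394/25 s.
Target frame: (74394/25) × (48) = 3570912/25 ≈ 142836.480 → 142836.
At 48 labels/s: frame 142836 → 00:49:35:36.

00:49:35:36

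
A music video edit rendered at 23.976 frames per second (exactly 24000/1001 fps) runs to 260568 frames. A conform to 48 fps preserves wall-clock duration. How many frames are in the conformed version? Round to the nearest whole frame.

521657 frames

Frames at target rate = 260568 × (48) / (24000/1001) = 65207142/125 ≈ 521657.136.
Nearest whole frame: 521657.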